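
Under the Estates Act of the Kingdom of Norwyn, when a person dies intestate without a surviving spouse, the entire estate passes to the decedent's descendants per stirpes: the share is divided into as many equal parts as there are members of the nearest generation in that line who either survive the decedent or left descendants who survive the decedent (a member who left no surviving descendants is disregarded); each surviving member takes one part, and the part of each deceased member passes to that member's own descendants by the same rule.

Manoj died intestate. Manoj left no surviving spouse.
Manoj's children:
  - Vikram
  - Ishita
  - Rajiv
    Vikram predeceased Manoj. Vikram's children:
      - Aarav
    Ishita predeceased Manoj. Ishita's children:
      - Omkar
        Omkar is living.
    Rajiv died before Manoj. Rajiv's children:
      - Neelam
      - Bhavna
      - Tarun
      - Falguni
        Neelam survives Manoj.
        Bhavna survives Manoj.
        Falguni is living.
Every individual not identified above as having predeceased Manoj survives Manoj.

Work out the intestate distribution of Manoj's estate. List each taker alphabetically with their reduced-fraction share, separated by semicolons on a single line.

There is no surviving spouse, so the entire estate passes to Manoj's descendants per stirpes.
The estate is divided into 3 equal shares of 1/3 among Vikram, Ishita, Rajiv.
Vikram predeceased; the 1/3 allotted to Vikram's branch passes to Vikram's issue by representation.
Aarav is the sole taker at this level and receives the full 1/3.
Ishita predeceased; the 1/3 allotted to Ishita's branch passes to Ishita's issue by representation.
Omkar is the sole taker at this level and receives the full 1/3.
Rajiv predeceased; the 1/3 allotted to Rajiv's branch passes to Rajiv's issue by representation.
The 1/3 is divided into 4 equal shares of 1/12 among Neelam, Bhavna, Tarun, Falguni.
Neelam is living and takes 1/12.
Bhavna is living and takes 1/12.
Tarun is living and takes 1/12.
Falguni is living and takes 1/12.

Aarav 1/3; Bhavna 1/12; Falguni 1/12; Neelam 1/12; Omkar 1/3; Tarun 1/12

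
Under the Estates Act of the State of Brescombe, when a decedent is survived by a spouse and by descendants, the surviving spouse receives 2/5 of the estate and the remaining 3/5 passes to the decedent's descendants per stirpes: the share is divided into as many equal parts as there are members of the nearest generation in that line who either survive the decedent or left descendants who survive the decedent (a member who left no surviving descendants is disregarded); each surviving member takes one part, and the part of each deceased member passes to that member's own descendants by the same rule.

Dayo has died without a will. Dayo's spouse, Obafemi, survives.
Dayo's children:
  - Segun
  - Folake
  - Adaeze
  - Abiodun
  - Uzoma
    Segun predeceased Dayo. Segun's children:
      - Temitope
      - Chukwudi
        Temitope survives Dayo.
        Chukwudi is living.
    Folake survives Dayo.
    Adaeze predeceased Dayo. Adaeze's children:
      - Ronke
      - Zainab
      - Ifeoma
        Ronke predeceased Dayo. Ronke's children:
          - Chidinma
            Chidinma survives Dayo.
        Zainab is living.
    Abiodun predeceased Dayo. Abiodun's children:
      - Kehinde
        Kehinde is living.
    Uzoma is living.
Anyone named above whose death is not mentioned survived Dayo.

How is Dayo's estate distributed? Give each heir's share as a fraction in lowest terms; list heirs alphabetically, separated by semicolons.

Obafemi, as surviving spouse, takes 2/5.
The remaining 3/5 passes to Dayo's descendants per stirpes.
The 3/5 is divided into 5 equal shares of 3/25 among Segun, Folake, Adaeze, Abiodun, Uzoma.
Segun predeceased; the 3/25 allotted to Segun's branch passes to Segun's issue by representation.
The 3/25 is divided into 2 equal shares of 3/50 among Temitope, Chukwudi.
Temitope is living and takes 3/50.
Chukwudi is living and takes 3/50.
Folake is living and takes 3/25.
Adaeze predeceased; the 3/25 allotted to Adaeze's branch passes to Adaeze's issue by representation.
The 3/25 is divided into 3 equal shares of 1/25 among Ronke, Zainab, Ifeoma.
Ronke predeceased; the 1/25 allotted to Ronke's branch passes to Ronke's issue by representation.
Chidinma is the sole taker at this level and receives the full 1/25.
Zainab is living and takes 1/25.
Ifeoma is living and takes 1/25.
Abiodun predeceased; the 3/25 allotted to Abiodun's branch passes to Abiodun's issue by representation.
Kehinde is the sole taker at this level and receives the full 3/25.
Uzoma is living and takes 3/25.

Chidinma 1/25; Chukwudi 3/50; Folake 3/25; Ifeoma 1/25; Kehinde 3/25; Obafemi 2/5; Temitope 3/50; Uzoma 3/25; Zainab 1/25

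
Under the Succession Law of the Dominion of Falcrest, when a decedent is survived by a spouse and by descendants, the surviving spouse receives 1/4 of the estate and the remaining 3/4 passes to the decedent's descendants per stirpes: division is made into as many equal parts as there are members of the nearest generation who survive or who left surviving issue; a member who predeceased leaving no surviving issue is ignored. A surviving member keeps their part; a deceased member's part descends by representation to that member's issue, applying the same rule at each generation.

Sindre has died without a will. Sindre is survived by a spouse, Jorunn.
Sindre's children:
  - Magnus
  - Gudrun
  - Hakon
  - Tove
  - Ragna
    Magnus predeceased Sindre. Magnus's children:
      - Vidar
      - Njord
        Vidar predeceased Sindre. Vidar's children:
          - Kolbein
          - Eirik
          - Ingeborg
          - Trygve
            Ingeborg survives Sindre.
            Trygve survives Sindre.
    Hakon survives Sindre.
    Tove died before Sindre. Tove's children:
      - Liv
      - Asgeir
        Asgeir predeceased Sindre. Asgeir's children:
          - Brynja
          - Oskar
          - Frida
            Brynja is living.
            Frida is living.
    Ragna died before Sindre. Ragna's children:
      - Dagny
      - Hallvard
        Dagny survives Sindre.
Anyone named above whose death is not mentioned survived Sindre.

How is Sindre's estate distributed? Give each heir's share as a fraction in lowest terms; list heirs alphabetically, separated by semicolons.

Jorunn, as surviving spouse, takes 1/4.
The remaining 3/4 passes to Sindre's descendants per stirpes.
The 3/4 is divided into 5 equal shares of 3/20 among Magnus, Gudrun, Hakon, Tove, Ragna.
Magnus predeceased; the 3/20 allotted to Magnus's branch passes to Magnus's issue by representation.
The 3/20 is divided into 2 equal shares of 3/40 among Vidar, Njord.
Vidar predeceased; the 3/40 allotted to Vidar's branch passes to Vidar's issue by representation.
The 3/40 is divided into 4 equal shares of 3/160 among Kolbein, Eirik, Ingeborg, Trygve.
Kolbein is living and takes 3/160.
Eirik is living and takes 3/160.
Ingeborg is living and takes 3/160.
Trygve is living and takes 3/160.
Njord is living and takes 3/40.
Gudrun is living and takes 3/20.
Hakon is living and takes 3/20.
Tove predeceased; the 3/20 allotted to Tove's branch passes to Tove's issue by representation.
The 3/20 is divided into 2 equal shares of 3/40 among Liv, Asgeir.
Liv is living and takes 3/40.
Asgeir predeceased; the 3/40 allotted to Asgeir's branch passes to Asgeir's issue by representation.
The 3/40 is divided into 3 equal shares of 1/40 among Brynja, Oskar, Frida.
Brynja is living and takes 1/40.
Oskar is living and takes 1/40.
Frida is living and takes 1/40.
Ragna predeceased; the 3/20 allotted to Ragna's branch passes to Ragna's issue by representation.
The 3/20 is divided into 2 equal shares of 3/40 among Dagny, Hallvard.
Dagny is living and takes 3/40.
Hallvard is living and takes 3/40.

Brynja 1/40; Dagny 3/40; Eirik 3/160; Frida 1/40; Gudrun 3/20; Hakon 3/20; Hallvard 3/40; Ingeborg 3/160; Jorunn 1/4; Kolbein 3/160; Liv 3/40; Njord 3/40; Oskar 1/40; Trygve 3/160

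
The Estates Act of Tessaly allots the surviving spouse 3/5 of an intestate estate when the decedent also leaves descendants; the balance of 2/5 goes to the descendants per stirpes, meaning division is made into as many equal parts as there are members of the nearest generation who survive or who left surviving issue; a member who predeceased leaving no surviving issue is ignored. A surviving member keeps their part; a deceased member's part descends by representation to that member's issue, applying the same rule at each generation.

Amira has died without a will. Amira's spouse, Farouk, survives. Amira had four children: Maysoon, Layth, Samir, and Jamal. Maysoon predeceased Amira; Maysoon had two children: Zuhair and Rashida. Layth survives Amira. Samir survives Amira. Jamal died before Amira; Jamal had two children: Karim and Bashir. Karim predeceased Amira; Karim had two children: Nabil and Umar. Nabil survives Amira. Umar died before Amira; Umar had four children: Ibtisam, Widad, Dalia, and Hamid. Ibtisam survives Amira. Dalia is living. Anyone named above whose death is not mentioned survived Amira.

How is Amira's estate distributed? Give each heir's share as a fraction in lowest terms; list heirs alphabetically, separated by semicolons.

Farouk, as surviving spouse, takes 3/5.
The remaining 2/5 passes to Amira's descendants per stirpes.
The 2/5 is divided into 4 equal shares of 1/10 among Maysoon, Layth, Samir, Jamal.
Maysoon predeceased; the 1/10 allotted to Maysoon's branch passes to Maysoon's issue by representation.
The 1/10 is divided into 2 equal shares of 1/20 among Zuhair, Rashida.
Zuhair is living and takes 1/20.
Rashida is living and takes 1/20.
Layth is living and takes 1/10.
Samir is living and takes 1/10.
Jamal predeceased; the 1/10 allotted to Jamal's branch passes to Jamal's issue by representation.
The 1/10 is divided into 2 equal shares of 1/20 among Karim, Bashir.
Karim predeceased; the 1/20 allotted to Karim's branch passes to Karim's issue by representation.
The 1/20 is divided into 2 equal shares of 1/40 among Nabil, Umar.
Nabil is living and takes 1/40.
Umar predeceased; the 1/40 allotted to Umar's branch passes to Umar's issue by representation.
The 1/40 is divided into 4 equal shares of 1/160 among Ibtisam, Widad, Dalia, Hamid.
Ibtisam is living and takes 1/160.
Widad is living and takes 1/160.
Dalia is living and takes 1/160.
Hamid is living and takes 1/160.
Bashir is living and takes 1/20.

Bashir 1/20; Dalia 1/160; Farouk 3/5; Hamid 1/160; Ibtisam 1/160; Layth 1/10; Nabil 1/40; Rashida 1/20; Samir 1/10; Widad 1/160; Zuhair 1/20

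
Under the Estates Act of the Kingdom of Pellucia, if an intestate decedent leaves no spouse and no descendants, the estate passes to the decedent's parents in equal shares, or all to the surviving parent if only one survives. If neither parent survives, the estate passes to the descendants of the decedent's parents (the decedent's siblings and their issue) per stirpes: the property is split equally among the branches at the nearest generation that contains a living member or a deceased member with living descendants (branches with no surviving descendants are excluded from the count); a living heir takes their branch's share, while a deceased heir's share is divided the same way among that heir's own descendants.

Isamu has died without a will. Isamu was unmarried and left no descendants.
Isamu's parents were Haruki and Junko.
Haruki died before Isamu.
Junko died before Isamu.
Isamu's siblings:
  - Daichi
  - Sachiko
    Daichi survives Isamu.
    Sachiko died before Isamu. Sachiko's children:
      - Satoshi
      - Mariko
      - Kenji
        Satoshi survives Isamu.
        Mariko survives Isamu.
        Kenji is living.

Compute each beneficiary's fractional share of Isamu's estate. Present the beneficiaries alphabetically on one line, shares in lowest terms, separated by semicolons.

Neither parent survives and there are no descendants, so the estate passes to Isamu's siblings and their issue per stirpes.
The estate is divided into 2 equal shares of 1/2 among Daichi, Sachiko.
Daichi is living and takes 1/2.
Sachiko predeceased; the 1/2 allotted to Sachiko's branch passes to Sachiko's issue by representation.
The 1/2 is divided into 3 equal shares of 1/6 among Satoshi, Mariko, Kenji.
Satoshi is living and takes 1/6.
Mariko is living and takes 1/6.
Kenji is living and takes 1/6.

Daichi 1/2; Kenji 1/6; Mariko 1/6; Satoshi 1/6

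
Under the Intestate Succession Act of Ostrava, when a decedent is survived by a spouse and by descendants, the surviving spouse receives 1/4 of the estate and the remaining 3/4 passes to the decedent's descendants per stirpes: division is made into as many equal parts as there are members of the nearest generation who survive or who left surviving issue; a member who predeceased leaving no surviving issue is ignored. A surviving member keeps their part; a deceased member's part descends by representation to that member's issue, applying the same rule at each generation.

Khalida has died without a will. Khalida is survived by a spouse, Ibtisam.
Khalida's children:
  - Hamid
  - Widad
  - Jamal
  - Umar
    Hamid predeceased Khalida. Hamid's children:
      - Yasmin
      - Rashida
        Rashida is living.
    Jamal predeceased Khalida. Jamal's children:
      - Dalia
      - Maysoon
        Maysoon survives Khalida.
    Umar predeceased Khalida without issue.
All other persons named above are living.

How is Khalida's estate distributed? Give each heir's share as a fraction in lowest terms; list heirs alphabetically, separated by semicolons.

Dalia 1/8; Ibtisam 1/4; Maysoon 1/8; Rashida 1/8; Widad 1/4; Yasmin 1/8

Ibtisam, as surviving spouse, takes 1/4.
The remaining 3/4 passes to Khalida's descendants per stirpes.
Umar left no surviving issue, so that branch lapses and is disregarded.
The 3/4 is divided into 3 equal shares of 1/4 among Hamid, Widad, Jamal.
Hamid predeceased; the 1/4 allotted to Hamid's branch passes to Hamid's issue by representation.
The 1/4 is divided into 2 equal shares of 1/8 among Yasmin, Rashida.
Yasmin is living and takes 1/8.
Rashida is living and takes 1/8.
Widad is living and takes 1/4.
Jamal predeceased; the 1/4 allotted to Jamal's branch passes to Jamal's issue by representation.
The 1/4 is divided into 2 equal shares of 1/8 among Dalia, Maysoon.
Dalia is living and takes 1/8.
Maysoon is living and takes 1/8.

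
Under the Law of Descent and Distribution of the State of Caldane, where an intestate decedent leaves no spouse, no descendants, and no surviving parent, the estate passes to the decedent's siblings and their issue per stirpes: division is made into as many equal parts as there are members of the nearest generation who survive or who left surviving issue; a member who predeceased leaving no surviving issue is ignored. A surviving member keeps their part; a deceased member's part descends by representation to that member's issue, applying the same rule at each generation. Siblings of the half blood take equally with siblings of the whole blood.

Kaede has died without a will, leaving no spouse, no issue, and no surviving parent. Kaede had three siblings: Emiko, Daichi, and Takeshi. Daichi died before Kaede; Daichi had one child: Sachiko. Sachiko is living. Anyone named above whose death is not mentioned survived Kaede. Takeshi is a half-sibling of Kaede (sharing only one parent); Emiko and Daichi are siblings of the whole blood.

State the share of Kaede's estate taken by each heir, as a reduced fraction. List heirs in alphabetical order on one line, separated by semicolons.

No spouse, descendants, or parent survives, so the estate passes to Kaede's siblings per stirpes.
Half-blood and whole-blood siblings take equally under the stated rule.
The estate is divided into 3 equal shares of 1/3 among Emiko, Daichi, Takeshi.
Emiko is living and takes 1/3.
Daichi predeceased; the 1/3 allotted to Daichi's branch passes to Daichi's issue by representation.
Sachiko is the sole taker at this level and receives the full 1/3.
Takeshi is living and takes 1/3.

Emiko 1/3; Sachiko 1/3; Takeshi 1/3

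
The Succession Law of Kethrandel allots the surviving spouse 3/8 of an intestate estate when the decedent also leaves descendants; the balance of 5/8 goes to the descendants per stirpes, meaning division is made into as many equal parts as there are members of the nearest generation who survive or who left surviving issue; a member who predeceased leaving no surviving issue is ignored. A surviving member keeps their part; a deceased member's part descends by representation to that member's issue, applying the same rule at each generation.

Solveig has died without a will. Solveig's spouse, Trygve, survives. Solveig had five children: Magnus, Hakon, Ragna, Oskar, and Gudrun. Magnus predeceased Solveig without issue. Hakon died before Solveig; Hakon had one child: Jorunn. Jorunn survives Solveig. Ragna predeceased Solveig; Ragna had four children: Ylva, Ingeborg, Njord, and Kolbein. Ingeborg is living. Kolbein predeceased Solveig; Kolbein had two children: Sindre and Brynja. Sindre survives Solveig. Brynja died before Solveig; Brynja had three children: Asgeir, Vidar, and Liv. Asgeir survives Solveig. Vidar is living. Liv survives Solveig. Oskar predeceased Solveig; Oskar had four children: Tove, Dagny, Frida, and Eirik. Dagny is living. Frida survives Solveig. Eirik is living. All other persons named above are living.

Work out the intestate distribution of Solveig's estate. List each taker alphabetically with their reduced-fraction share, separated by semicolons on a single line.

Trygve, as surviving spouse, takes 3/8.
The remaining 5/8 passes to Solveig's descendants per stirpes.
Magnus left no surviving issue, so that branch lapses and is disregarded.
The 5/8 is divided into 4 equal shares of 5/32 among Hakon, Ragna, Oskar, Gudrun.
Hakon predeceased; the 5/32 allotted to Hakon's branch passes to Hakon's issue by representation.
Jorunn is the sole taker at this level and receives the full 5/32.
Ragna predeceased; the 5/32 allotted to Ragna's branch passes to Ragna's issue by representation.
The 5/32 is divided into 4 equal shares of 5/128 among Ylva, Ingeborg, Njord, Kolbein.
Ylva is living and takes 5/128.
Ingeborg is living and takes 5/128.
Njord is living and takes 5/128.
Kolbein predeceased; the 5/128 allotted to Kolbein's branch passes to Kolbein's issue by representation.
The 5/128 is divided into 2 equal shares of 5/256 among Sindre, Brynja.
Sindre is living and takes 5/256.
Brynja predeceased; the 5/256 allotted to Brynja's branch passes to Brynja's issue by representation.
The 5/256 is divided into 3 equal shares of 5/768 among Asgeir, Vidar, Liv.
Asgeir is living and takes 5/768.
Vidar is living and takes 5/768.
Liv is living and takes 5/768.
Oskar predeceased; the 5/32 allotted to Oskar's branch passes to Oskar's issue by representation.
The 5/32 is divided into 4 equal shares of 5/128 among Tove, Dagny, Frida, Eirik.
Tove is living and takes 5/128.
Dagny is living and takes 5/128.
Frida is living and takes 5/128.
Eirik is living and takes 5/128.
Gudrun is living and takes 5/32.

Asgeir 5/768; Dagny 5/128; Eirik 5/128; Frida 5/128; Gudrun 5/32; Ingeborg 5/128; Jorunn 5/32; Liv 5/768; Njord 5/128; Sindre 5/256; Tove 5/128; Trygve 3/8; Vidar 5/768; Ylva 5/128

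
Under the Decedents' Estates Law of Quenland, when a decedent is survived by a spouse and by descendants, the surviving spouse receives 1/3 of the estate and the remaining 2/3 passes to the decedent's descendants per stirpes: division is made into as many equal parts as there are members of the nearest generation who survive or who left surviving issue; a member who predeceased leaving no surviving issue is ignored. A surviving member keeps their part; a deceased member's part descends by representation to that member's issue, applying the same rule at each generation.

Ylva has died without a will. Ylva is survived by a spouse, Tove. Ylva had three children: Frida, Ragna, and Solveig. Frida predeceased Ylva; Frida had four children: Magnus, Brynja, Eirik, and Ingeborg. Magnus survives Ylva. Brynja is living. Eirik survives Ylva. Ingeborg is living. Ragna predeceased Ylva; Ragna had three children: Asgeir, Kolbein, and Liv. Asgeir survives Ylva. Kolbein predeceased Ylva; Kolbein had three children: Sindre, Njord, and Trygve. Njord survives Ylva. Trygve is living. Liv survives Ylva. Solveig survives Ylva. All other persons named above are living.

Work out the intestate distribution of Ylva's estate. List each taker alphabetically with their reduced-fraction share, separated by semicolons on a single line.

Tove, as surviving spouse, takes 1/3.
The remaining 2/3 passes to Ylva's descendants per stirpes.
The 2/3 is divided into 3 equal shares of 2/9 among Frida, Ragna, Solveig.
Frida predeceased; the 2/9 allotted to Frida's branch passes to Frida's issue by representation.
The 2/9 is divided into 4 equal shares of 1/18 among Magnus, Brynja, Eirik, Ingeborg.
Magnus is living and takes 1/18.
Brynja is living and takes 1/18.
Eirik is living and takes 1/18.
Ingeborg is living and takes 1/18.
Ragna predeceased; the 2/9 allotted to Ragna's branch passes to Ragna's issue by representation.
The 2/9 is divided into 3 equal shares of 2/27 among Asgeir, Kolbein, Liv.
Asgeir is living and takes 2/27.
Kolbein predeceased; the 2/27 allotted to Kolbein's branch passes to Kolbein's issue by representation.
The 2/27 is divided into 3 equal shares of 2/81 among Sindre, Njord, Trygve.
Sindre is living and takes 2/81.
Njord is living and takes 2/81.
Trygve is living and takes 2/81.
Liv is living and takes 2/27.
Solveig is living and takes 2/9.

Asgeir 2/27; Brynja 1/18; Eirik 1/18; Ingeborg 1/18; Liv 2/27; Magnus 1/18; Njord 2/81; Sindre 2/81; Solveig 2/9; Tove 1/3; Trygve 2/81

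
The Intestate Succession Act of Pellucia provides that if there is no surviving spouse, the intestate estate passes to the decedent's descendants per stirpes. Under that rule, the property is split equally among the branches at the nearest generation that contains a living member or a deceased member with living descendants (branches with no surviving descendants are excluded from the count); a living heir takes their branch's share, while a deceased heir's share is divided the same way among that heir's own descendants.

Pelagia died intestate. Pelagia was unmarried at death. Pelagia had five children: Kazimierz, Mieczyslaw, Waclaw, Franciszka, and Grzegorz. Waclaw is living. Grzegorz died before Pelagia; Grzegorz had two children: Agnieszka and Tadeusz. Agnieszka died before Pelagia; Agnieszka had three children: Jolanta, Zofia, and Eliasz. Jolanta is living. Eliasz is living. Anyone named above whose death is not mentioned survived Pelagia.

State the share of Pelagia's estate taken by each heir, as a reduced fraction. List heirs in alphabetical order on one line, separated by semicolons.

There is no surviving spouse, so the entire estate passes to Pelagia's descendants per stirpes.
The estate is divided into 5 equal shares of 1/5 among Kazimierz, Mieczyslaw, Waclaw, Franciszka, Grzegorz.
Kazimierz is living and takes 1/5.
Mieczyslaw is living and takes 1/5.
Waclaw is living and takes 1/5.
Franciszka is living and takes 1/5.
Grzegorz predeceased; the 1/5 allotted to Grzegorz's branch passes to Grzegorz's issue by representation.
The 1/5 is divided into 2 equal shares of 1/10 among Agnieszka, Tadeusz.
Agnieszka predeceased; the 1/10 allotted to Agnieszka's branch passes to Agnieszka's issue by representation.
The 1/10 is divided into 3 equal shares of 1/30 among Jolanta, Zofia, Eliasz.
Jolanta is living and takes 1/30.
Zofia is living and takes 1/30.
Eliasz is living and takes 1/30.
Tadeusz is living and takes 1/10.

Eliasz 1/30; Franciszka 1/5; Jolanta 1/30; Kazimierz 1/5; Mieczyslaw 1/5; Tadeusz 1/10; Waclaw 1/5; Zofia 1/30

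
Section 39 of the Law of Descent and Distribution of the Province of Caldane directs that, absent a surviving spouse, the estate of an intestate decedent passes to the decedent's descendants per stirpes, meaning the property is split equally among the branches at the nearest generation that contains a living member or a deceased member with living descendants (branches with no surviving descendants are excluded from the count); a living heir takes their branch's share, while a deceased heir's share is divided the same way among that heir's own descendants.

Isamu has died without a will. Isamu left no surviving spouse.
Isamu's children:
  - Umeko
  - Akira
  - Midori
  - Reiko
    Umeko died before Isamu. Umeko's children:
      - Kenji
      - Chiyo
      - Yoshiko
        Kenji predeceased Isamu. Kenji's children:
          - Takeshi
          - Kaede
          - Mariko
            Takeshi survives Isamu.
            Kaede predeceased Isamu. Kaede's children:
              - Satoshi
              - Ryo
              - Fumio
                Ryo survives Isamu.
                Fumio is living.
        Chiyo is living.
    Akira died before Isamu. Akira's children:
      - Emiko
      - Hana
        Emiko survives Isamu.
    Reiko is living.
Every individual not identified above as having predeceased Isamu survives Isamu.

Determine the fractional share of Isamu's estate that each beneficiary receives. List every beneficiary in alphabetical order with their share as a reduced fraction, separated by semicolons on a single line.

Chiyo 1/12; Emiko 1/8; Fumio 1/108; Hana 1/8; Mariko 1/36; Midori 1/4; Reiko 1/4; Ryo 1/108; Satoshi 1/108; Takeshi 1/36; Yoshiko 1/12

There is no surviving spouse, so the entire estate passes to Isamu's descendants per stirpes.
The estate is divided into 4 equal shares of 1/4 among Umeko, Akira, Midori, Reiko.
Umeko predeceased; the 1/4 allotted to Umeko's branch passes to Umeko's issue by representation.
The 1/4 is divided into 3 equal shares of 1/12 among Kenji, Chiyo, Yoshiko.
Kenji predeceased; the 1/12 allotted to Kenji's branch passes to Kenji's issue by representation.
The 1/12 is divided into 3 equal shares of 1/36 among Takeshi, Kaede, Mariko.
Takeshi is living and takes 1/36.
Kaede predeceased; the 1/36 allotted to Kaede's branch passes to Kaede's issue by representation.
The 1/36 is divided into 3 equal shares of 1/108 among Satoshi, Ryo, Fumio.
Satoshi is living and takes 1/108.
Ryo is living and takes 1/108.
Fumio is living and takes 1/108.
Mariko is living and takes 1/36.
Chiyo is living and takes 1/12.
Yoshiko is living and takes 1/12.
Akira predeceased; the 1/4 allotted to Akira's branch passes to Akira's issue by representation.
The 1/4 is divided into 2 equal shares of 1/8 among Emiko, Hana.
Emiko is living and takes 1/8.
Hana is living and takes 1/8.
Midori is living and takes 1/4.
Reiko is living and takes 1/4.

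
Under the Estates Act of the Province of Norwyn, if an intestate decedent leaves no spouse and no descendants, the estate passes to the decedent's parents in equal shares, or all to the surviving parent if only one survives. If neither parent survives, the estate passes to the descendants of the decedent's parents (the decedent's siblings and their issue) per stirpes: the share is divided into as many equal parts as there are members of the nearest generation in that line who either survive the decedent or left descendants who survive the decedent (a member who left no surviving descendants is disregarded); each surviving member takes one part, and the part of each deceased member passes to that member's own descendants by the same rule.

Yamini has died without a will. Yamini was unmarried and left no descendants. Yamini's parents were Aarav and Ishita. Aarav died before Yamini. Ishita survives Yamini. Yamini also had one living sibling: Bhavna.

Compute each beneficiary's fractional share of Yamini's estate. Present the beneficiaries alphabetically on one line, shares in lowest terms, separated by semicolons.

Ishita 1

Only one parent, Ishita, survives, so Ishita takes the entire estate. The siblings take nothing because a surviving parent has priority.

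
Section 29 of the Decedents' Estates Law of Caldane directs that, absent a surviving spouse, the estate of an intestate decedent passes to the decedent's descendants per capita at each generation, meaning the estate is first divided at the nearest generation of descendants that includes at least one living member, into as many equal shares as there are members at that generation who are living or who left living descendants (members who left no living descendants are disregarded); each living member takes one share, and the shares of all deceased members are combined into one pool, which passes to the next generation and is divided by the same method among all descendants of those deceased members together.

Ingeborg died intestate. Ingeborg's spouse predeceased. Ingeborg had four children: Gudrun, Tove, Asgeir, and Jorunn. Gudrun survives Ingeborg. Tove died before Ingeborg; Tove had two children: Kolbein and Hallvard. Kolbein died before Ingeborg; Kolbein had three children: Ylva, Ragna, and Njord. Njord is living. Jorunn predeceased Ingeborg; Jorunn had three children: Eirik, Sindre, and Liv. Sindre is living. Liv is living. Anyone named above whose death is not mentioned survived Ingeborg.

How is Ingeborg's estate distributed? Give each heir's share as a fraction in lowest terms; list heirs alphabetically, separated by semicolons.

There is no surviving spouse, so the entire estate passes to Ingeborg's descendants per capita at each generation.
At generation 1 (Gudrun, Tove, Asgeir, Jorunn) there are 4 shares of (1)/4 = 1/4 each.
Living: Gudrun and Asgeir — each takes 1/4.
Deceased: Tove and Jorunn. Their combined 1/2 is pooled and carried to generation 2.
At generation 2 (Kolbein, Hallvard, Eirik, Sindre, Liv) there are 5 shares of (1/2)/5 = 1/10 each.
Living: Hallvard, Eirik, Sindre, and Liv — each takes 1/10.
Deceased: Kolbein. That 1/10 share is carried to generation 3.
At generation 3 (Ylva, Ragna, Njord) there are 3 shares of (1/10)/3 = 1/30 each.
Living: Ylva, Ragna, and Njord — each takes 1/30.

Asgeir 1/4; Eirik 1/10; Gudrun 1/4; Hallvard 1/10; Liv 1/10; Njord 1/30; Ragna 1/30; Sindre 1/10; Ylva 1/30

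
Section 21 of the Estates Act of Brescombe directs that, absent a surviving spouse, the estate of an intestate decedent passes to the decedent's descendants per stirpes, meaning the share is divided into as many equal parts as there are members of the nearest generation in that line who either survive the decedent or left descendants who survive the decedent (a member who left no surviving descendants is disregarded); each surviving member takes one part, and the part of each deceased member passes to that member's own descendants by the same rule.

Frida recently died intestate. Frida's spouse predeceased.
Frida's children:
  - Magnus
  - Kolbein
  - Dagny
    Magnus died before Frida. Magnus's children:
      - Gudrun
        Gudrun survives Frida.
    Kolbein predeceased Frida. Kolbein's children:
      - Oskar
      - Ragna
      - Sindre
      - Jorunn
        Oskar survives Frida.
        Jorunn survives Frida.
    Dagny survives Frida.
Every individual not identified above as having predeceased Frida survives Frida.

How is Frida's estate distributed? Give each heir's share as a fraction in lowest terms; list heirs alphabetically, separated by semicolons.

Dagny 1/3; Gudrun 1/3; Jorunn 1/12; Oskar 1/12; Ragna 1/12; Sindre 1/12

There is no surviving spouse, so the entire estate passes to Frida's descendants per stirpes.
The estate is divided into 3 equal shares of 1/3 among Magnus, Kolbein, Dagny.
Magnus predeceased; the 1/3 allotted to Magnus's branch passes to Magnus's issue by representation.
Gudrun is the sole taker at this level and receives the full 1/3.
Kolbein predeceased; the 1/3 allotted to Kolbein's branch passes to Kolbein's issue by representation.
The 1/3 is divided into 4 equal shares of 1/12 among Oskar, Ragna, Sindre, Jorunn.
Oskar is living and takes 1/12.
Ragna is living and takes 1/12.
Sindre is living and takes 1/12.
Jorunn is living and takes 1/12.
Dagny is living and takes 1/3.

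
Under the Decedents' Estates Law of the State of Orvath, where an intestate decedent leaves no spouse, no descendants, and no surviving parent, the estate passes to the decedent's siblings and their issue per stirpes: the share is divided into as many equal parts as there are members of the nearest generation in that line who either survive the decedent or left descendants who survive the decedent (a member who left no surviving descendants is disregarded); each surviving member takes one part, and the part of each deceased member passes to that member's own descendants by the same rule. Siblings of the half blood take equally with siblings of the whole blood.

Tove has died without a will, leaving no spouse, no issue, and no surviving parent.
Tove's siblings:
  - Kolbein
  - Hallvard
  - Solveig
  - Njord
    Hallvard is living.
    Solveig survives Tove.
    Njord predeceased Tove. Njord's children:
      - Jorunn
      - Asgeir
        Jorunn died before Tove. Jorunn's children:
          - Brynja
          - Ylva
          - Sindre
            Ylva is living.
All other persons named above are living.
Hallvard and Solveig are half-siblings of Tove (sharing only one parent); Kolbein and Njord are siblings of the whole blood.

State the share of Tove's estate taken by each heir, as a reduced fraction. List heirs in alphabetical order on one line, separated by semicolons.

Asgeir 1/8; Brynja 1/24; Hallvard 1/4; Kolbein 1/4; Sindre 1/24; Solveig 1/4; Ylva 1/24

No spouse, descendants, or parent survives, so the estate passes to Tove's siblings per stirpes.
Half-blood and whole-blood siblings take equally under the stated rule.
The estate is divided into 4 equal shares of 1/4 among Kolbein, Hallvard, Solveig, Njord.
Kolbein is living and takes 1/4.
Hallvard is living and takes 1/4.
Solveig is living and takes 1/4.
Njord predeceased; the 1/4 allotted to Njord's branch passes to Njord's issue by representation.
The 1/4 is divided into 2 equal shares of 1/8 among Jorunn, Asgeir.
Jorunn predeceased; the 1/8 allotted to Jorunn's branch passes to Jorunn's issue by representation.
The 1/8 is divided into 3 equal shares of 1/24 among Brynja, Ylva, Sindre.
Brynja is living and takes 1/24.
Ylva is living and takes 1/24.
Sindre is living and takes 1/24.
Asgeir is living and takes 1/8.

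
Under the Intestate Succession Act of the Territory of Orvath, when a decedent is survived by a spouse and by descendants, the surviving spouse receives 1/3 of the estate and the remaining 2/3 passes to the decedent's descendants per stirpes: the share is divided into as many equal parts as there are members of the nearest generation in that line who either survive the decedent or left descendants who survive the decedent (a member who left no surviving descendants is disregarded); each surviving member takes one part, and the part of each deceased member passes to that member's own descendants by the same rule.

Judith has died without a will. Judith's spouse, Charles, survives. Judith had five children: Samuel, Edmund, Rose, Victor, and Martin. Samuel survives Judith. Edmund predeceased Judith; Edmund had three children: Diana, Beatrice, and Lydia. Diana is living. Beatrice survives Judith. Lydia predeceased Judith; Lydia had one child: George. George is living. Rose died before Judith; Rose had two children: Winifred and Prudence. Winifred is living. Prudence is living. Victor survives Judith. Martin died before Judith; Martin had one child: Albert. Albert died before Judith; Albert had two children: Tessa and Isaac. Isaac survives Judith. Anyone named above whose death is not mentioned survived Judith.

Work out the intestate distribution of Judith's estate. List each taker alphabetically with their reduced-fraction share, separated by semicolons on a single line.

Charles, as surviving spouse, takes 1/3.
The remaining 2/3 passes to Judith's descendants per stirpes.
The 2/3 is divided into 5 equal shares of 2/15 among Samuel, Edmund, Rose, Victor, Martin.
Samuel is living and takes 2/15.
Edmund predeceased; the 2/15 allotted to Edmund's branch passes to Edmund's issue by representation.
The 2/15 is divided into 3 equal shares of 2/45 among Diana, Beatrice, Lydia.
Diana is living and takes 2/45.
Beatrice is living and takes 2/45.
Lydia predeceased; the 2/45 allotted to Lydia's branch passes to Lydia's issue by representation.
George is the sole taker at this level and receives the full 2/45.
Rose predeceased; the 2/15 allotted to Rose's branch passes to Rose's issue by representation.
The 2/15 is divided into 2 equal shares of 1/15 among Winifred, Prudence.
Winifred is living and takes 1/15.
Prudence is living and takes 1/15.
Victor is living and takes 2/15.
Martin predeceased; the 2/15 allotted to Martin's branch passes to Martin's issue by representation.
Albert's line is the sole branch at this level, so the full 2/15 passes to Albert's issue by representation.
The 2/15 is divided into 2 equal shares of 1/15 among Tessa, Isaac.
Tessa is living and takes 1/15.
Isaac is living and takes 1/15.

Beatrice 2/45; Charles 1/3; Diana 2/45; George 2/45; Isaac 1/15; Prudence 1/15; Samuel 2/15; Tessa 1/15; Victor 2/15; Winifred 1/15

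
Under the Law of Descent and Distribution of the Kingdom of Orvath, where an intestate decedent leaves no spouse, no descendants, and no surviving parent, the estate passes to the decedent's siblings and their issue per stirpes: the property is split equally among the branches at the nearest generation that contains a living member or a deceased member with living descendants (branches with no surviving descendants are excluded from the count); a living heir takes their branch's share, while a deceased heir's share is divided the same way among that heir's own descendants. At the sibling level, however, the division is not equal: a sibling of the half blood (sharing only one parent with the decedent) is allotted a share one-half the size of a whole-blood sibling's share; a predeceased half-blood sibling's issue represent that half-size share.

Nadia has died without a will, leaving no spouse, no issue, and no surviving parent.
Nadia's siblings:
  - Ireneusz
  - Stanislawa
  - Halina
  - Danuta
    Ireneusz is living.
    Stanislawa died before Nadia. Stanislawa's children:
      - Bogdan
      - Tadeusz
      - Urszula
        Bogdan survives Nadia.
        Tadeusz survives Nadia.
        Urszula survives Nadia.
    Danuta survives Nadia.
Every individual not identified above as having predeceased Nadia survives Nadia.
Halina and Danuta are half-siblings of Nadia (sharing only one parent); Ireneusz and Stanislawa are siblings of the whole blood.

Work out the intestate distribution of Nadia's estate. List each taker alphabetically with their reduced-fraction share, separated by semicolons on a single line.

No spouse, descendants, or parent survives, so the estate passes to Nadia's siblings per stirpes.
Half-blood siblings count for one-half the weight of whole-blood siblings at the initial division.
Dividing 1 in proportion to weights (total weight 3): Ireneusz (weight 1) → 1/3; Stanislawa (weight 1) → 1/3; Halina (weight 1/2) → 1/6; Danuta (weight 1/2) → 1/6.
Ireneusz is living and takes 1/3.
Stanislawa predeceased; the 1/3 allotted to Stanislawa's branch passes to Stanislawa's issue by representation.
The 1/3 is divided into 3 equal shares of 1/9 among Bogdan, Tadeusz, Urszula.
Bogdan is living and takes 1/9.
Tadeusz is living and takes 1/9.
Urszula is living and takes 1/9.
Halina is living and takes 1/6.
Danuta is living and takes 1/6.

Bogdan 1/9; Danuta 1/6; Halina 1/6; Ireneusz 1/3; Tadeusz 1/9; Urszula 1/9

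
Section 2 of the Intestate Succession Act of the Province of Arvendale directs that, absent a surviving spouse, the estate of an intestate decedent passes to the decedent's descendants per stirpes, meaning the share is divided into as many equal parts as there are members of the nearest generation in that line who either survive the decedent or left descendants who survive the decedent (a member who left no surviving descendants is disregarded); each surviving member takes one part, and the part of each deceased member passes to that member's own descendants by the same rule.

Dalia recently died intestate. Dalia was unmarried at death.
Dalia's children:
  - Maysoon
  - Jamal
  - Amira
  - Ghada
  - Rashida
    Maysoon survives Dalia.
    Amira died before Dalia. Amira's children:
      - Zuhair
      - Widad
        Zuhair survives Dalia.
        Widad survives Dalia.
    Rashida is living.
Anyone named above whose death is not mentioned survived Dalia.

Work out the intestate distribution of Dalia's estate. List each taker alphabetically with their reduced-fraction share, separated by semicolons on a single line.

There is no surviving spouse, so the entire estate passes to Dalia's descendants per stirpes.
The estate is divided into 5 equal shares of 1/5 among Maysoon, Jamal, Amira, Ghada, Rashida.
Maysoon is living and takes 1/5.
Jamal is living and takes 1/5.
Amira predeceased; the 1/5 allotted to Amira's branch passes to Amira's issue by representation.
The 1/5 is divided into 2 equal shares of 1/10 among Zuhair, Widad.
Zuhair is living and takes 1/10.
Widad is living and takes 1/10.
Ghada is living and takes 1/5.
Rashida is living and takes 1/5.

Ghada 1/5; Jamal 1/5; Maysoon 1/5; Rashida 1/5; Widad 1/10; Zuhair 1/10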